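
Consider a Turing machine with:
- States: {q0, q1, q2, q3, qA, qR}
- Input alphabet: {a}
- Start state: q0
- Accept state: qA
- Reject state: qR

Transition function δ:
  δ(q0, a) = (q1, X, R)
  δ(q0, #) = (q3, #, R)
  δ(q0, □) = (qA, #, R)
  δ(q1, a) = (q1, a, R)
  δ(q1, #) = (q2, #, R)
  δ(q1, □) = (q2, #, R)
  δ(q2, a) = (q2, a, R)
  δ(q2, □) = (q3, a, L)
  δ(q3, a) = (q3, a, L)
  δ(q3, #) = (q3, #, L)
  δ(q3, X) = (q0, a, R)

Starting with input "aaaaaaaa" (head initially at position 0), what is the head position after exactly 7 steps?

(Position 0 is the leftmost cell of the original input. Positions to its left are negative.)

Execution trace (head position shown):
Step 0: [q0]aaaaaaaa  (head at position 0)
Step 1: move right → X[q1]aaaaaaa  (head at position 1)
Step 2: move right → Xa[q1]aaaaaa  (head at position 2)
Step 3: move right → Xaa[q1]aaaaa  (head at position 3)
Step 4: move right → Xaaa[q1]aaaa  (head at position 4)
Step 5: move right → Xaaaa[q1]aaa  (head at position 5)
Step 6: move right → Xaaaaa[q1]aa  (head at position 6)
Step 7: move right → Xaaaaaa[q1]a  (head at position 7)

After 7 steps, the head is at position 7.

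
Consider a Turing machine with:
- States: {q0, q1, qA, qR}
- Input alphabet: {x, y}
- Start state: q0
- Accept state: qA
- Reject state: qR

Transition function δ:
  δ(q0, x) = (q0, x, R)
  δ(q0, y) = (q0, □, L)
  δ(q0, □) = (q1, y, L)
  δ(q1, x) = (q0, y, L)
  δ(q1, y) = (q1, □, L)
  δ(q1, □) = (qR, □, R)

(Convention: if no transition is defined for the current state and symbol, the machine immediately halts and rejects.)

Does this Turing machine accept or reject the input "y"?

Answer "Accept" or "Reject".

Execution trace:
Initial: [q0]y
Step 1: δ(q0, y) = (q0, □, L) → [q0]□□
Step 2: δ(q0, □) = (q1, y, L) → [q1]□y□
Step 3: δ(q1, □) = (qR, □, R) → □[qR]y□

The machine reaches the reject state qR and halts.

Answer: Reject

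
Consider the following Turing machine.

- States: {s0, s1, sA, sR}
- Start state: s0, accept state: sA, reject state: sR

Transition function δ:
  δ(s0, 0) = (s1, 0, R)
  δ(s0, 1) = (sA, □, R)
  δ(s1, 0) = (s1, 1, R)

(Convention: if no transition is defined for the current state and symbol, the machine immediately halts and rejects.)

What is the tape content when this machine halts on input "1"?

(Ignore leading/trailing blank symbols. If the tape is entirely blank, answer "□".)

Execution trace:
Initial: [s0]1
Step 1: δ(s0, 1) = (sA, □, R) → □[sA]□

The machine reaches the accept state sA and halts.

Final tape (ignoring leading/trailing blanks): □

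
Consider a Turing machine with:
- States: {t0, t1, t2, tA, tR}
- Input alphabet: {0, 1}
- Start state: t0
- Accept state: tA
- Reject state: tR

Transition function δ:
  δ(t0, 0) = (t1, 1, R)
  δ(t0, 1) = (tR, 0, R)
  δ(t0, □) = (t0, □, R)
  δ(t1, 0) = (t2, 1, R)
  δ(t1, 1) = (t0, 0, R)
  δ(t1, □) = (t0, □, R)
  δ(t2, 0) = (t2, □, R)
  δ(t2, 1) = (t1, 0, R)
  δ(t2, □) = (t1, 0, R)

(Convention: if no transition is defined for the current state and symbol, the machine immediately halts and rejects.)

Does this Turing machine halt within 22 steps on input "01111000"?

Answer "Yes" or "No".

Execution trace:
Initial: [t0]01111000
Step 1: δ(t0, 0) = (t1, 1, R) → 1[t1]1111000
Step 2: δ(t1, 1) = (t0, 0, R) → 10[t0]111000
Step 3: δ(t0, 1) = (tR, 0, R) → 100[tR]11000

The machine reaches the reject state tR and halts.
The machine halted after 3 steps (within the 22-step bound).

Answer: Yes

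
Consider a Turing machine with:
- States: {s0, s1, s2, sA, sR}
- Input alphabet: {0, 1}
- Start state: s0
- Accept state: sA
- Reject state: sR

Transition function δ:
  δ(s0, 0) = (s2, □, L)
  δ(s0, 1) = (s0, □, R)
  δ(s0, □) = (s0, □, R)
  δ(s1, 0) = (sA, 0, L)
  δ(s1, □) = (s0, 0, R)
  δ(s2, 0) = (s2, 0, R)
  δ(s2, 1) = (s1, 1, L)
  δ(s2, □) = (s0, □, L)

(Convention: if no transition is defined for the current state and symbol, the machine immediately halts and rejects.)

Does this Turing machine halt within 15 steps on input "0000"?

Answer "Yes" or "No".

Execution trace:
Initial: [s0]0000
Step 1: δ(s0, 0) = (s2, □, L) → [s2]□□000
Step 2: δ(s2, □) = (s0, □, L) → [s0]□□□000
Step 3: δ(s0, □) = (s0, □, R) → □[s0]□□000
Step 4: δ(s0, □) = (s0, □, R) → □□[s0]□000
Step 5: δ(s0, □) = (s0, □, R) → □□□[s0]000
Step 6: δ(s0, 0) = (s2, □, L) → □□[s2]□□00
Step 7: δ(s2, □) = (s0, □, L) → □[s0]□□□00
Step 8: δ(s0, □) = (s0, □, R) → □□[s0]□□00
Step 9: δ(s0, □) = (s0, □, R) → □□□[s0]□00
Step 10: δ(s0, □) = (s0, □, R) → □□□□[s0]00
Step 11: δ(s0, 0) = (s2, □, L) → □□□[s2]□□0
Step 12: δ(s2, □) = (s0, □, L) → □□[s0]□□□0
Step 13: δ(s0, □) = (s0, □, R) → □□□[s0]□□0
Step 14: δ(s0, □) = (s0, □, R) → □□□□[s0]□0
Step 15: δ(s0, □) = (s0, □, R) → □□□□□[s0]0

The machine has not reached a halting state after 15 steps.
The machine did not halt within the 15-step bound.

Answer: No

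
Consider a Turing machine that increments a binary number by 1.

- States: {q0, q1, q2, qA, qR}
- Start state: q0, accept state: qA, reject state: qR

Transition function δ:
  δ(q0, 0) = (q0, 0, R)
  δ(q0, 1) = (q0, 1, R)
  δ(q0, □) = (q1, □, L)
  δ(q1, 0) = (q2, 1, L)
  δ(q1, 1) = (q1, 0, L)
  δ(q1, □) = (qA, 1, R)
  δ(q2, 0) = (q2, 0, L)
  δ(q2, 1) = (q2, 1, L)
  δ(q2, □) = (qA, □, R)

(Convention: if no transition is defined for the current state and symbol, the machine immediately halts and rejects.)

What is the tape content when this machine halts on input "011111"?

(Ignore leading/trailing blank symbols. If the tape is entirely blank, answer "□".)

Execution trace:
Initial: [q0]011111
Step 1: δ(q0, 0) = (q0, 0, R) → 0[q0]11111
Step 2: δ(q0, 1) = (q0, 1, R) → 01[q0]1111
Step 3: δ(q0, 1) = (q0, 1, R) → 011[q0]111
Step 4: δ(q0, 1) = (q0, 1, R) → 0111[q0]11
Step 5: δ(q0, 1) = (q0, 1, R) → 01111[q0]1
Step 6: δ(q0, 1) = (q0, 1, R) → 011111[q0]□
Step 7: δ(q0, □) = (q1, □, L) → 01111[q1]1□
Step 8: δ(q1, 1) = (q1, 0, L) → 0111[q1]10□
Step 9: δ(q1, 1) = (q1, 0, L) → 011[q1]100□
Step 10: δ(q1, 1) = (q1, 0, L) → 01[q1]1000□
Step 11: δ(q1, 1) = (q1, 0, L) → 0[q1]10000□
Step 12: δ(q1, 1) = (q1, 0, L) → [q1]000000□
Step 13: δ(q1, 0) = (q2, 1, L) → [q2]□100000□
Step 14: δ(q2, □) = (qA, □, R) → □[qA]100000□

The machine reaches the accept state qA and halts.

Final tape (ignoring leading/trailing blanks): 100000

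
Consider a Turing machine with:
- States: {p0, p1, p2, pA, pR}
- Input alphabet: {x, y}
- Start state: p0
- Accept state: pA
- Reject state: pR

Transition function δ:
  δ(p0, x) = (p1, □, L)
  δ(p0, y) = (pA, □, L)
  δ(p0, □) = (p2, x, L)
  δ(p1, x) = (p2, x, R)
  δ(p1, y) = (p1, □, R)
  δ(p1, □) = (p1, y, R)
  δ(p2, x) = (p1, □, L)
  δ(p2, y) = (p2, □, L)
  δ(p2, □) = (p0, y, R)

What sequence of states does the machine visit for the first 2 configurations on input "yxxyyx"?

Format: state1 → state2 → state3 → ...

Execution trace:
Initial: [p0]yxxyyx
Step 1: δ(p0, y) = (pA, □, L) → [pA]□□xxyyx

The machine reaches the accept state pA and halts.

State sequence: p0 → pA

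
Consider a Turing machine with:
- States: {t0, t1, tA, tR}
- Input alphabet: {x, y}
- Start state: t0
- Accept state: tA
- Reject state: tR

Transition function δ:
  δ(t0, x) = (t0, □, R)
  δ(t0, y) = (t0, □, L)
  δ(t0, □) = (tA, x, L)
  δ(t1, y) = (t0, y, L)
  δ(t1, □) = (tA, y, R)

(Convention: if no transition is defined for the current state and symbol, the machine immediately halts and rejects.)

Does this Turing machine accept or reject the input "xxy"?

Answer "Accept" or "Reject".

Execution trace:
Initial: [t0]xxy
Step 1: δ(t0, x) = (t0, □, R) → □[t0]xy
Step 2: δ(t0, x) = (t0, □, R) → □□[t0]y
Step 3: δ(t0, y) = (t0, □, L) → □[t0]□□
Step 4: δ(t0, □) = (tA, x, L) → [tA]□x□

The machine reaches the accept state tA and halts.

Answer: Accept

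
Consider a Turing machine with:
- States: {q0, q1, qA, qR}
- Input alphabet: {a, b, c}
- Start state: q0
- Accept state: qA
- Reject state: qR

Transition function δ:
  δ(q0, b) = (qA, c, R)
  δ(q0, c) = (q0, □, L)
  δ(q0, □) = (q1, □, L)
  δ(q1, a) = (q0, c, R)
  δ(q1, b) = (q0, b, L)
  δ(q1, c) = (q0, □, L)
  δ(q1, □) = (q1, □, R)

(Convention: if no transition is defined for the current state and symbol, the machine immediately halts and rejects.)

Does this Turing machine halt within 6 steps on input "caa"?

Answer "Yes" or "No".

Execution trace:
Initial: [q0]caa
Step 1: δ(q0, c) = (q0, □, L) → [q0]□□aa
Step 2: δ(q0, □) = (q1, □, L) → [q1]□□□aa
Step 3: δ(q1, □) = (q1, □, R) → □[q1]□□aa
Step 4: δ(q1, □) = (q1, □, R) → □□[q1]□aa
Step 5: δ(q1, □) = (q1, □, R) → □□□[q1]aa
Step 6: δ(q1, a) = (q0, c, R) → □□□c[q0]a

No transition is defined for δ(q0, a). By convention the machine halts and rejects.
The machine halted after 6 steps (within the 6-step bound).

Answer: Yes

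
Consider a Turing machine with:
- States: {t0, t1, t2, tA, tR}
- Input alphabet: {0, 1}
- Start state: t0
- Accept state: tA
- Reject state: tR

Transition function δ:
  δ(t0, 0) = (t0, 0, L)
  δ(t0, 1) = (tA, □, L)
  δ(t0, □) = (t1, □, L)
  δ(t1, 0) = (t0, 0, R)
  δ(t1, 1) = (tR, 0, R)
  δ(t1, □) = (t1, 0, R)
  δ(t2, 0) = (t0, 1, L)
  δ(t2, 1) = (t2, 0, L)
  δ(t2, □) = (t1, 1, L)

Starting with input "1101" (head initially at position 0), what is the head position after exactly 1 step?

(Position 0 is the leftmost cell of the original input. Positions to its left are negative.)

Execution trace (head position shown):
Step 0: [t0]1101  (head at position 0)
Step 1: move left → [tA]□□101  (head at position -1)

After 1 step, the head is at position -1.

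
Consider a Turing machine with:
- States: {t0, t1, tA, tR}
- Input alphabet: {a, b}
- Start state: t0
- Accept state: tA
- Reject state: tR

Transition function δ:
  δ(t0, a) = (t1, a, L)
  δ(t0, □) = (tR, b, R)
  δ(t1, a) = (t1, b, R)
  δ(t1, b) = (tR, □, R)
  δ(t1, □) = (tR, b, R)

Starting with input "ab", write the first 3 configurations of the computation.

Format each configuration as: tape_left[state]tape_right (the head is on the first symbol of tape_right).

Transitions applied:
Step 1: δ(t0, a) = (t1, a, L)
Step 2: δ(t1, □) = (tR, b, R)

The first 3 configurations are:
[t0]ab ⊢ [t1]□ab ⊢ b[tR]ab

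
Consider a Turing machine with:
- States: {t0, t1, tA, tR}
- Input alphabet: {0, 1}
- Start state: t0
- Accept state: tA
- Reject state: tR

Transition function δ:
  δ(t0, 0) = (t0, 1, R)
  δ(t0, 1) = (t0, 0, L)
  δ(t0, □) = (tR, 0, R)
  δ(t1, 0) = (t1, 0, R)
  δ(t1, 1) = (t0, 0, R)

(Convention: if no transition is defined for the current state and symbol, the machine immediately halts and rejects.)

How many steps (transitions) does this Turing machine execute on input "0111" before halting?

Execution trace:
Initial: [t0]0111
Step 1: δ(t0, 0) = (t0, 1, R) → 1[t0]111
Step 2: δ(t0, 1) = (t0, 0, L) → [t0]1011
Step 3: δ(t0, 1) = (t0, 0, L) → [t0]□0011
Step 4: δ(t0, □) = (tR, 0, R) → 0[tR]0011

The machine reaches the reject state tR and halts.

The machine executed 4 steps before halting.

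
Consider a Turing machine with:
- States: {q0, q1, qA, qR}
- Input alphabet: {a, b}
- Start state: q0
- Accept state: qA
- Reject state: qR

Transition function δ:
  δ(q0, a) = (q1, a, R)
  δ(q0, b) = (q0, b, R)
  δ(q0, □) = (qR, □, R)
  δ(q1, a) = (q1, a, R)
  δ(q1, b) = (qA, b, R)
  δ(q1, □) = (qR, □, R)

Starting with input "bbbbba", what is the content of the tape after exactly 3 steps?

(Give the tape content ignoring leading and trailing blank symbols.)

Execution trace:
Initial: [q0]bbbbba
Step 1: δ(q0, b) = (q0, b, R) → b[q0]bbbba
Step 2: δ(q0, b) = (q0, b, R) → bb[q0]bbba
Step 3: δ(q0, b) = (q0, b, R) → bbb[q0]bba

After 3 steps, the tape (ignoring leading/trailing blanks) is: bbbbba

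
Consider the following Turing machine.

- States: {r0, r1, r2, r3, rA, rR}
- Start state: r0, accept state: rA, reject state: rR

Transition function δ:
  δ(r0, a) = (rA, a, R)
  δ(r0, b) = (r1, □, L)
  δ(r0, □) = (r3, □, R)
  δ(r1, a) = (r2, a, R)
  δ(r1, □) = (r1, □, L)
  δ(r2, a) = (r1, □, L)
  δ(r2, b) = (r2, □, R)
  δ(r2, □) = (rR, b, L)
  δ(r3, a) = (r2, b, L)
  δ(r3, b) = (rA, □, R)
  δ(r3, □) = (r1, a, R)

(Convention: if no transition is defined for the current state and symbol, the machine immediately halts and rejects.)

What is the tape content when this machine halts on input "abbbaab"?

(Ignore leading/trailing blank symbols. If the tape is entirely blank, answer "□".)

Execution trace:
Initial: [r0]abbbaab
Step 1: δ(r0, a) = (rA, a, R) → a[rA]bbbaab

The machine reaches the accept state rA and halts.

Final tape (ignoring leading/trailing blanks): abbbaab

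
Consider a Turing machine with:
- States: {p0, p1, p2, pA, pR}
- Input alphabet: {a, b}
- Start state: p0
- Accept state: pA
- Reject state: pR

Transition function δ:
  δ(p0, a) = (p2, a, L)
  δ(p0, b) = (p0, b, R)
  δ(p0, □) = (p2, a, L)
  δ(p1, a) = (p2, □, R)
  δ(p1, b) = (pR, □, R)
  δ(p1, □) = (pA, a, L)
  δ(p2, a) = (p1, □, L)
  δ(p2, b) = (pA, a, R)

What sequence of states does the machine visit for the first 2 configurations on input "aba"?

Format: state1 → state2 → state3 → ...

Execution trace:
Initial: [p0]aba
Step 1: δ(p0, a) = (p2, a, L) → [p2]□aba

No transition is defined for δ(p2, □). By convention the machine halts and rejects.

State sequence: p0 → p2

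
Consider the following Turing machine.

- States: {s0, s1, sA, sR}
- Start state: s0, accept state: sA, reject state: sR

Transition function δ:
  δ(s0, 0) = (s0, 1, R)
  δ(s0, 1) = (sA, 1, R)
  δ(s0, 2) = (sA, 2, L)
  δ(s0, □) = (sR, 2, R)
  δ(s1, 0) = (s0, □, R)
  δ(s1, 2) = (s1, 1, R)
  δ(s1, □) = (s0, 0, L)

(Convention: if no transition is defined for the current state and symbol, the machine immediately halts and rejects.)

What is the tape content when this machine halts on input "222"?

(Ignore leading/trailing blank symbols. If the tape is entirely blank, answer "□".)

Execution trace:
Initial: [s0]222
Step 1: δ(s0, 2) = (sA, 2, L) → [sA]□222

The machine reaches the accept state sA and halts.

Final tape (ignoring leading/trailing blanks): 222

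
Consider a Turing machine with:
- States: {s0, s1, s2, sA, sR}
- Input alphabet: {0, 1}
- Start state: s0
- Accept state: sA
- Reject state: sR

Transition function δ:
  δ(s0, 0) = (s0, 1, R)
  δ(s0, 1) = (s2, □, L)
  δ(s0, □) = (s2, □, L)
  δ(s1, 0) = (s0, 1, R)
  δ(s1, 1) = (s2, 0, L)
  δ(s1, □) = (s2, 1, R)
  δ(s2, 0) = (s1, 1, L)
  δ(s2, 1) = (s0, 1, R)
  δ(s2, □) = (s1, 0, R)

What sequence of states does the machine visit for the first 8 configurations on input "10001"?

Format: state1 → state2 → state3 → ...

Execution trace:
Initial: [s0]10001
Step 1: δ(s0, 1) = (s2, □, L) → [s2]□□0001
Step 2: δ(s2, □) = (s1, 0, R) → 0[s1]□0001
Step 3: δ(s1, □) = (s2, 1, R) → 01[s2]0001
Step 4: δ(s2, 0) = (s1, 1, L) → 0[s1]11001
Step 5: δ(s1, 1) = (s2, 0, L) → [s2]001001
Step 6: δ(s2, 0) = (s1, 1, L) → [s1]□101001
Step 7: δ(s1, □) = (s2, 1, R) → 1[s2]101001

State sequence: s0 → s2 → s1 → s2 → s1 → s2 → s1 → s2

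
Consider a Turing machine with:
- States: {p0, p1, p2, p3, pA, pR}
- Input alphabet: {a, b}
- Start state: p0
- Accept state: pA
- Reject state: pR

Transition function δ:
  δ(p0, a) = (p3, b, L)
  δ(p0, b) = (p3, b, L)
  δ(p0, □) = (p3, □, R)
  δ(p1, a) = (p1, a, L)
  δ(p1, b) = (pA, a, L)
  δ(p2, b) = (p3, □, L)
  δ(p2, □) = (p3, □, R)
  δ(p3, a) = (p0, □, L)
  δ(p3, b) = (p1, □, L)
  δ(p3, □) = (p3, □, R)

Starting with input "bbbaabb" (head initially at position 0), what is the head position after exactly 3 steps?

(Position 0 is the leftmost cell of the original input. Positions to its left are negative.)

Execution trace (head position shown):
Step 0: [p0]bbbaabb  (head at position 0)
Step 1: move left → [p3]□bbbaabb  (head at position -1)
Step 2: move right → □[p3]bbbaabb  (head at position 0)
Step 3: move left → [p1]□□bbaabb  (head at position -1)

After 3 steps, the head is at position -1.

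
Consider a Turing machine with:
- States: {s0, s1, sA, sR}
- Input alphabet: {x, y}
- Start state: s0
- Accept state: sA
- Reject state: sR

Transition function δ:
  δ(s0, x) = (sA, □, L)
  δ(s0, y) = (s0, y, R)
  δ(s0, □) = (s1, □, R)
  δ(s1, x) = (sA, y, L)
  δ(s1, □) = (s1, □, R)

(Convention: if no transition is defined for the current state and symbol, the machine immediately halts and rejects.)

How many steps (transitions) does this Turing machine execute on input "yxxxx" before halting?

Execution trace:
Initial: [s0]yxxxx
Step 1: δ(s0, y) = (s0, y, R) → y[s0]xxxx
Step 2: δ(s0, x) = (sA, □, L) → [sA]y□xxx

The machine reaches the accept state sA and halts.

The machine executed 2 steps before halting.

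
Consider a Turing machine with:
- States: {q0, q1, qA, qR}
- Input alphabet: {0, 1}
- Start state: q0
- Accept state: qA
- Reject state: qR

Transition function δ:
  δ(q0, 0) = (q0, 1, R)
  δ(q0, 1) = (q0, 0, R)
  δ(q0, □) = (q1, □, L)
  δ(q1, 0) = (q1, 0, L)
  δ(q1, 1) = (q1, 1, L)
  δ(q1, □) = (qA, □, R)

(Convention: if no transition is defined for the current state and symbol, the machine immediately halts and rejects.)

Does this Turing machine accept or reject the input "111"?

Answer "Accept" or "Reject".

Execution trace:
Initial: [q0]111
Step 1: δ(q0, 1) = (q0, 0, R) → 0[q0]11
Step 2: δ(q0, 1) = (q0, 0, R) → 00[q0]1
Step 3: δ(q0, 1) = (q0, 0, R) → 000[q0]□
Step 4: δ(q0, □) = (q1, □, L) → 00[q1]0□
Step 5: δ(q1, 0) = (q1, 0, L) → 0[q1]00□
Step 6: δ(q1, 0) = (q1, 0, L) → [q1]000□
Step 7: δ(q1, 0) = (q1, 0, L) → [q1]□000□
Step 8: δ(q1, □) = (qA, □, R) → □[qA]000□

The machine reaches the accept state qA and halts.

Answer: Accept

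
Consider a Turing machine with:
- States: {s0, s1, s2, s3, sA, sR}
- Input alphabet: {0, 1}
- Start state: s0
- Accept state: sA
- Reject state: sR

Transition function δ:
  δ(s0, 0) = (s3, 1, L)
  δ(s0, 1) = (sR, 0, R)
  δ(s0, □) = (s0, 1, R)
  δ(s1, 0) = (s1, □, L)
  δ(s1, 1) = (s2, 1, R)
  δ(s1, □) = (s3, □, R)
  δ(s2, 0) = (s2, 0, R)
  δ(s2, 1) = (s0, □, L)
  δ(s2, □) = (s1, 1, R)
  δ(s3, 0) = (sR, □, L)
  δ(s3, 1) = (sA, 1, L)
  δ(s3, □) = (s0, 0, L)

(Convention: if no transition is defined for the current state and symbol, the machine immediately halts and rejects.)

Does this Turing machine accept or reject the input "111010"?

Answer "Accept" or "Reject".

Execution trace:
Initial: [s0]111010
Step 1: δ(s0, 1) = (sR, 0, R) → 0[sR]11010

The machine reaches the reject state sR and halts.

Answer: Reject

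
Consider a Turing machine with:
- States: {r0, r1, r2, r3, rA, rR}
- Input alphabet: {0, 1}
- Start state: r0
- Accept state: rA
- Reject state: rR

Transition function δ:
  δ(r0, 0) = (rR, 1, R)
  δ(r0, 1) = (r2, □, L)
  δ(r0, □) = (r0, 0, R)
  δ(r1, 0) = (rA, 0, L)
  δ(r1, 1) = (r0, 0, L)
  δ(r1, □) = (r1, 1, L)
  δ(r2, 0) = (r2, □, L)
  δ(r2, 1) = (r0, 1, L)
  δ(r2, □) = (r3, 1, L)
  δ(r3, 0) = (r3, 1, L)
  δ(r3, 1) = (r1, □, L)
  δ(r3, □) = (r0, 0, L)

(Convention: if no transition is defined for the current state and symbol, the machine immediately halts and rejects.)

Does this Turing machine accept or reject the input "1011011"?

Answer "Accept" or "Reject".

Execution trace:
Initial: [r0]1011011
Step 1: δ(r0, 1) = (r2, □, L) → [r2]□□011011
Step 2: δ(r2, □) = (r3, 1, L) → [r3]□1□011011
Step 3: δ(r3, □) = (r0, 0, L) → [r0]□01□011011
Step 4: δ(r0, □) = (r0, 0, R) → 0[r0]01□011011
Step 5: δ(r0, 0) = (rR, 1, R) → 01[rR]1□011011

The machine reaches the reject state rR and halts.

Answer: Reject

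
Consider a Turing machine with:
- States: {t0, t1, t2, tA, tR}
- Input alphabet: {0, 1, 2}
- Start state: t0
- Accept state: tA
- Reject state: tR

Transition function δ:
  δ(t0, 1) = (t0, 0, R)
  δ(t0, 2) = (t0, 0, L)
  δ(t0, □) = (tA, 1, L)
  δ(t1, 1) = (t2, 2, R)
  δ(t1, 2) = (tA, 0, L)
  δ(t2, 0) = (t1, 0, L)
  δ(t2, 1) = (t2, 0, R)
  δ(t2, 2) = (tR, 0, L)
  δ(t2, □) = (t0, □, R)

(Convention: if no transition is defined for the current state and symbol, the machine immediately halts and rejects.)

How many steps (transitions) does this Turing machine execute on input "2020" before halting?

Execution trace:
Initial: [t0]2020
Step 1: δ(t0, 2) = (t0, 0, L) → [t0]□0020
Step 2: δ(t0, □) = (tA, 1, L) → [tA]□10020

The machine reaches the accept state tA and halts.

The machine executed 2 steps before halting.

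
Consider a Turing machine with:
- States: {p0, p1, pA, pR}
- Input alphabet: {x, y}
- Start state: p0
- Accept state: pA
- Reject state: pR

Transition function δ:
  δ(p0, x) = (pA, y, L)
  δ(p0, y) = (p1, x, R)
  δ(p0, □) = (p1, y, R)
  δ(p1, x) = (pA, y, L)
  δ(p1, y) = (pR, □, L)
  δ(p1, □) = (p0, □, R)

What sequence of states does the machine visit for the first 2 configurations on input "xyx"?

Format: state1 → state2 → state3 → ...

Execution trace:
Initial: [p0]xyx
Step 1: δ(p0, x) = (pA, y, L) → [pA]□yyx

The machine reaches the accept state pA and halts.

State sequence: p0 → pA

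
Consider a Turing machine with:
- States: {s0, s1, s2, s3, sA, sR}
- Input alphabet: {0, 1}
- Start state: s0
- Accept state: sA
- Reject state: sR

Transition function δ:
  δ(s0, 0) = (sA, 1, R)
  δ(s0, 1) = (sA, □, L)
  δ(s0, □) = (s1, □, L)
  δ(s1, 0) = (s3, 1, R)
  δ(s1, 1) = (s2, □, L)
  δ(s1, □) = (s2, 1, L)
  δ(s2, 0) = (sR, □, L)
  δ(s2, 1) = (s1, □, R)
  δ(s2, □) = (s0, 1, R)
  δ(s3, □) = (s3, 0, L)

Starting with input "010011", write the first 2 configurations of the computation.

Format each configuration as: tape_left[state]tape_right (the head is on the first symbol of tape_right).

Transitions applied:
Step 1: δ(s0, 0) = (sA, 1, R)

The first 2 configurations are:
[s0]010011 ⊢ 1[sA]10011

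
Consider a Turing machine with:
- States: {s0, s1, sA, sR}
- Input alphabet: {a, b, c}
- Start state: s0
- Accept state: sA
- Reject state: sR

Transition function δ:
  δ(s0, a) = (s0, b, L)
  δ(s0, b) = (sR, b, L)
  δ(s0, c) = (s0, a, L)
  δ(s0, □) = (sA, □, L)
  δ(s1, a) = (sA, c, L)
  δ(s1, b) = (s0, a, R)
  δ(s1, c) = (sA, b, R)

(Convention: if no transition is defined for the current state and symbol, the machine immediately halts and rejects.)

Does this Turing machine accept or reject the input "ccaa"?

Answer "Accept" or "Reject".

Execution trace:
Initial: [s0]ccaa
Step 1: δ(s0, c) = (s0, a, L) → [s0]□acaa
Step 2: δ(s0, □) = (sA, □, L) → [sA]□□acaa

The machine reaches the accept state sA and halts.

Answer: Accept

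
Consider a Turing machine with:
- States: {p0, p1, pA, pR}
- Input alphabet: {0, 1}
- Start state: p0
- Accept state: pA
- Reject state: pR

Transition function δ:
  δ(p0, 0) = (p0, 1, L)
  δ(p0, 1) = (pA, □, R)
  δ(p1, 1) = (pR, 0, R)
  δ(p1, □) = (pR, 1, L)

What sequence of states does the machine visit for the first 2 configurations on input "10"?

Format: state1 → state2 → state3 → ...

Execution trace:
Initial: [p0]10
Step 1: δ(p0, 1) = (pA, □, R) → □[pA]0

The machine reaches the accept state pA and halts.

State sequence: p0 → pA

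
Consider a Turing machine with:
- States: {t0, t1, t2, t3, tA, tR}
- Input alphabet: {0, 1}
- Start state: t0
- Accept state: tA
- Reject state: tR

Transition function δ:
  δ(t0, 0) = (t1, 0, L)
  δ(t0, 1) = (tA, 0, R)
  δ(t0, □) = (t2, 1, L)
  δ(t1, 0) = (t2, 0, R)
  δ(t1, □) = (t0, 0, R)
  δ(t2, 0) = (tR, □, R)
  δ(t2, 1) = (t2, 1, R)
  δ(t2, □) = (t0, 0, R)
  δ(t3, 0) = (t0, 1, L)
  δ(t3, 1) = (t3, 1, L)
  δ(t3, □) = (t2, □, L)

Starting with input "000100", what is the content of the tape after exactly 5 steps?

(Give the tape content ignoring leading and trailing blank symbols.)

Execution trace:
Initial: [t0]000100
Step 1: δ(t0, 0) = (t1, 0, L) → [t1]□000100
Step 2: δ(t1, □) = (t0, 0, R) → 0[t0]000100
Step 3: δ(t0, 0) = (t1, 0, L) → [t1]0000100
Step 4: δ(t1, 0) = (t2, 0, R) → 0[t2]000100
Step 5: δ(t2, 0) = (tR, □, R) → 0□[tR]00100

The machine reaches the reject state tR and halts.

After 5 steps, the tape (ignoring leading/trailing blanks) is: 0□00100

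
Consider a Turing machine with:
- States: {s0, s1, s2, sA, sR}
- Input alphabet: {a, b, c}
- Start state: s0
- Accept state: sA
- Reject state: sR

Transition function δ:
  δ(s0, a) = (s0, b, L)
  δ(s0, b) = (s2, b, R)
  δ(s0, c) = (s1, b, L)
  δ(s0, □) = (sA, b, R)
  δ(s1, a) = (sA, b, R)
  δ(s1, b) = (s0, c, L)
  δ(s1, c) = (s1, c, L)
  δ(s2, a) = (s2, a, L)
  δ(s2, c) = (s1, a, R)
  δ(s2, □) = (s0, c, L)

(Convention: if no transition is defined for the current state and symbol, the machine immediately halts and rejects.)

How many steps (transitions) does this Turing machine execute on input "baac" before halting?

Execution trace:
Initial: [s0]baac
Step 1: δ(s0, b) = (s2, b, R) → b[s2]aac
Step 2: δ(s2, a) = (s2, a, L) → [s2]baac

No transition is defined for δ(s2, b). By convention the machine halts and rejects.

The machine executed 2 steps before halting.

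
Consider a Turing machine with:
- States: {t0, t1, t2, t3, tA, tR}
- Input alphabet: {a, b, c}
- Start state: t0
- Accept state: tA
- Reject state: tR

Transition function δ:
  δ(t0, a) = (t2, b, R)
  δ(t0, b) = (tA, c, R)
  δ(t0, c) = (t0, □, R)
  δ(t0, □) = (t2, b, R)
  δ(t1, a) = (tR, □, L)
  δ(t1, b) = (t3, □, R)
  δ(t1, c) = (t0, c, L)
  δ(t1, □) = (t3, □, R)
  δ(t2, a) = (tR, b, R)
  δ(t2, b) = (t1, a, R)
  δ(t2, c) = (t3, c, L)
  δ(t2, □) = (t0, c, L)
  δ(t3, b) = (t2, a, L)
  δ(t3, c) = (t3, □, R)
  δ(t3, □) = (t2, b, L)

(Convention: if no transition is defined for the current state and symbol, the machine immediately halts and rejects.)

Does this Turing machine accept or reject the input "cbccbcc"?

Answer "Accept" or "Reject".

Execution trace:
Initial: [t0]cbccbcc
Step 1: δ(t0, c) = (t0, □, R) → □[t0]bccbcc
Step 2: δ(t0, b) = (tA, c, R) → □c[tA]ccbcc

The machine reaches the accept state tA and halts.

Answer: Accept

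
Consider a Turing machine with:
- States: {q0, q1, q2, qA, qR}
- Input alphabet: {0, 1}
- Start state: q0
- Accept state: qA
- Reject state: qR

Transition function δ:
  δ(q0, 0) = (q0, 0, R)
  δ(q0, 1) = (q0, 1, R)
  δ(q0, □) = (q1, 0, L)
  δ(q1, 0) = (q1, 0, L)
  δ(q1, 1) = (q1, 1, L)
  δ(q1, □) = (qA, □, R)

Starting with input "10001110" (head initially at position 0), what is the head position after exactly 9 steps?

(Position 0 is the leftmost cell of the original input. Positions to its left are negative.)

Execution trace (head position shown):
Step 0: [q0]10001110  (head at position 0)
Step 1: move right → 1[q0]0001110  (head at position 1)
Step 2: move right → 10[q0]001110  (head at position 2)
Step 3: move right → 100[q0]01110  (head at position 3)
Step 4: move right → 1000[q0]1110  (head at position 4)
Step 5: move right → 10001[q0]110  (head at position 5)
Step 6: move right → 100011[q0]10  (head at position 6)
Step 7: move right → 1000111[q0]0  (head at position 7)
Step 8: move right → 10001110[q0]□  (head at position 8)
Step 9: move left → 1000111[q1]00  (head at position 7)

After 9 steps, the head is at position 7.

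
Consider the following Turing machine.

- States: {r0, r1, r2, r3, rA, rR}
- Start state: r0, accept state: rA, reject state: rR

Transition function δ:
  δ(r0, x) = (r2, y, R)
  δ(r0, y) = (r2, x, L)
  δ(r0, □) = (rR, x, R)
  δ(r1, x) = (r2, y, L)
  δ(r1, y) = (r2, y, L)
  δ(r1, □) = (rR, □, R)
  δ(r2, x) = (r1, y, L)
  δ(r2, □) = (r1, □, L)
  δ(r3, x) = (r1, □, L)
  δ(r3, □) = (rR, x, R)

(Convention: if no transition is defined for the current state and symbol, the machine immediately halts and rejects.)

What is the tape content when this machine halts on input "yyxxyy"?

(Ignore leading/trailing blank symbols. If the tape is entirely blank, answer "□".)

Execution trace:
Initial: [r0]yyxxyy
Step 1: δ(r0, y) = (r2, x, L) → [r2]□xyxxyy
Step 2: δ(r2, □) = (r1, □, L) → [r1]□□xyxxyy
Step 3: δ(r1, □) = (rR, □, R) → □[rR]□xyxxyy

The machine reaches the reject state rR and halts.

Final tape (ignoring leading/trailing blanks): xyxxyy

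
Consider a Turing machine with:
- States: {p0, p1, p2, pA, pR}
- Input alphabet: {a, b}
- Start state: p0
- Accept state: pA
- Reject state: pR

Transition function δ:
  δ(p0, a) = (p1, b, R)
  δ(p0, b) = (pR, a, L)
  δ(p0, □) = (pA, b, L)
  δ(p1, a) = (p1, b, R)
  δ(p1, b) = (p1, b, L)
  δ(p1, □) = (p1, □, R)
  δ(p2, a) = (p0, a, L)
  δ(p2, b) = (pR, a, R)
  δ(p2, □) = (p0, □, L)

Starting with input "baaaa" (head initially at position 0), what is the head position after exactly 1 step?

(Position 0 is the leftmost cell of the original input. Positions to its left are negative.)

Execution trace (head position shown):
Step 0: [p0]baaaa  (head at position 0)
Step 1: move left → [pR]□aaaaa  (head at position -1)

After 1 step, the head is at position -1.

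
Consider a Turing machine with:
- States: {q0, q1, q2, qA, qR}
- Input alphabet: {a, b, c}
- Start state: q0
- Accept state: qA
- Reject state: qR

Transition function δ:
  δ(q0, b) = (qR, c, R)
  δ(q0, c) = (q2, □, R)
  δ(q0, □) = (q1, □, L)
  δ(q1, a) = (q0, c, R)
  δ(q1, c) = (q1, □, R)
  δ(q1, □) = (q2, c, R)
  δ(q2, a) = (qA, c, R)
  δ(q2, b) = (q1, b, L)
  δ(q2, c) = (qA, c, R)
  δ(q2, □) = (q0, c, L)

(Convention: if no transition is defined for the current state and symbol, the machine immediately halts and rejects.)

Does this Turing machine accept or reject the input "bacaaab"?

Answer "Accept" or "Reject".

Execution trace:
Initial: [q0]bacaaab
Step 1: δ(q0, b) = (qR, c, R) → c[qR]acaaab

The machine reaches the reject state qR and halts.

Answer: Reject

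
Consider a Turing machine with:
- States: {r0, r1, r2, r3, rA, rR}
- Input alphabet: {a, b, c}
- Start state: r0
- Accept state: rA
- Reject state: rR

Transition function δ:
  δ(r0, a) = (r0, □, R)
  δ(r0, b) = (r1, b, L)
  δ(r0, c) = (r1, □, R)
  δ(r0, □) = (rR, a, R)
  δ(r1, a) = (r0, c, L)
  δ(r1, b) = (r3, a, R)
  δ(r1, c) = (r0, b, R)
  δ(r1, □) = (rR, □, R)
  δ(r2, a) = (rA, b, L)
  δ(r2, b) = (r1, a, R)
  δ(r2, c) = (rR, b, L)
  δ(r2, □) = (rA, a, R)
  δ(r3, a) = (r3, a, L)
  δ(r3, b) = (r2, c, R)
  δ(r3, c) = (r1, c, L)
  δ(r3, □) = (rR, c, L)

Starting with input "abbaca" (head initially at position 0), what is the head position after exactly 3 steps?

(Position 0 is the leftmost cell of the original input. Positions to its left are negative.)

Execution trace (head position shown):
Step 0: [r0]abbaca  (head at position 0)
Step 1: move right → □[r0]bbaca  (head at position 1)
Step 2: move left → [r1]□bbaca  (head at position 0)
Step 3: move right → □[rR]bbaca  (head at position 1)

After 3 steps, the head is at position 1.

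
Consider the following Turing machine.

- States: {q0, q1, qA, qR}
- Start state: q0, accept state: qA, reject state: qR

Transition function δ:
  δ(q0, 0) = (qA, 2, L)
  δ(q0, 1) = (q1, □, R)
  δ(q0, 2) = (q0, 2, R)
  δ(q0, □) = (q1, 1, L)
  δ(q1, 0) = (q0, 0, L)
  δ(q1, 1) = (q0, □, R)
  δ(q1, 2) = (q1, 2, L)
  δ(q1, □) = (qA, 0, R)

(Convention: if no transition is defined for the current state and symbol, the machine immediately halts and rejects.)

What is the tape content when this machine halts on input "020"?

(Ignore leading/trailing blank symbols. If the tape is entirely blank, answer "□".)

Execution trace:
Initial: [q0]020
Step 1: δ(q0, 0) = (qA, 2, L) → [qA]□220

The machine reaches the accept state qA and halts.

Final tape (ignoring leading/trailing blanks): 220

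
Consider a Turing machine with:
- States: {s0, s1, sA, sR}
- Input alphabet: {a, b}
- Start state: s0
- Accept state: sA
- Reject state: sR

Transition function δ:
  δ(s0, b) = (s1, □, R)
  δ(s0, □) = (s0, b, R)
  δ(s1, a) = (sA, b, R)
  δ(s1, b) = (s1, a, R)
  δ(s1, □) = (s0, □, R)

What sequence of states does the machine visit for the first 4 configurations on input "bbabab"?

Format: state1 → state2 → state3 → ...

Execution trace:
Initial: [s0]bbabab
Step 1: δ(s0, b) = (s1, □, R) → □[s1]babab
Step 2: δ(s1, b) = (s1, a, R) → □a[s1]abab
Step 3: δ(s1, a) = (sA, b, R) → □ab[sA]bab

The machine reaches the accept state sA and halts.

State sequence: s0 → s1 → s1 → sA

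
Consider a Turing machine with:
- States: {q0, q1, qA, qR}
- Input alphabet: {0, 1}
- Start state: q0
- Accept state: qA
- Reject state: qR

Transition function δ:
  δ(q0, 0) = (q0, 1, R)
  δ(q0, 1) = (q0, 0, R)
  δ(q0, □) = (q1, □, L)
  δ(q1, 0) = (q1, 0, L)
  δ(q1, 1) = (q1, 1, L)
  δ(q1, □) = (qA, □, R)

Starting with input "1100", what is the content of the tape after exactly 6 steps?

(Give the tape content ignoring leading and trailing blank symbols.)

Execution trace:
Initial: [q0]1100
Step 1: δ(q0, 1) = (q0, 0, R) → 0[q0]100
Step 2: δ(q0, 1) = (q0, 0, R) → 00[q0]00
Step 3: δ(q0, 0) = (q0, 1, R) → 001[q0]0
Step 4: δ(q0, 0) = (q0, 1, R) → 0011[q0]□
Step 5: δ(q0, □) = (q1, □, L) → 001[q1]1□
Step 6: δ(q1, 1) = (q1, 1, L) → 00[q1]11□

After 6 steps, the tape (ignoring leading/trailing blanks) is: 0011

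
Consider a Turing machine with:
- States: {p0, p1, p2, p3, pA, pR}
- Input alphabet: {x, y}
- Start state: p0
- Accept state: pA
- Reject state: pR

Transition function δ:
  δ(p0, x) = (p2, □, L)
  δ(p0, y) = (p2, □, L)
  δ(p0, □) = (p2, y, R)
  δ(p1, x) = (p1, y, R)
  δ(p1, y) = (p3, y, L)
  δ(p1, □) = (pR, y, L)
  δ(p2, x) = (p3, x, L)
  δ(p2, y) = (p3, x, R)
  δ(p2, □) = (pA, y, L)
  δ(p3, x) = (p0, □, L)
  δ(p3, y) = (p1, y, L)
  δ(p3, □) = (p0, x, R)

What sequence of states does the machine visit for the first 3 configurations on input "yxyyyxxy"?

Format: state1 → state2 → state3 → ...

Execution trace:
Initial: [p0]yxyyyxxy
Step 1: δ(p0, y) = (p2, □, L) → [p2]□□xyyyxxy
Step 2: δ(p2, □) = (pA, y, L) → [pA]□y□xyyyxxy

The machine reaches the accept state pA and halts.

State sequence: p0 → p2 → pA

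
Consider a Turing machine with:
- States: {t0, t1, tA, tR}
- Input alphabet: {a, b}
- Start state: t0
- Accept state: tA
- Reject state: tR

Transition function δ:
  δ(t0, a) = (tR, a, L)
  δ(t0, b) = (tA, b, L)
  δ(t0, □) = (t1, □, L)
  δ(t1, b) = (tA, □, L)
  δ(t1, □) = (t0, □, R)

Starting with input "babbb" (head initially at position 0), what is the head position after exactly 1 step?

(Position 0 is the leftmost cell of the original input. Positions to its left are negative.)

Execution trace (head position shown):
Step 0: [t0]babbb  (head at position 0)
Step 1: move left → [tA]□babbb  (head at position -1)

After 1 step, the head is at position -1.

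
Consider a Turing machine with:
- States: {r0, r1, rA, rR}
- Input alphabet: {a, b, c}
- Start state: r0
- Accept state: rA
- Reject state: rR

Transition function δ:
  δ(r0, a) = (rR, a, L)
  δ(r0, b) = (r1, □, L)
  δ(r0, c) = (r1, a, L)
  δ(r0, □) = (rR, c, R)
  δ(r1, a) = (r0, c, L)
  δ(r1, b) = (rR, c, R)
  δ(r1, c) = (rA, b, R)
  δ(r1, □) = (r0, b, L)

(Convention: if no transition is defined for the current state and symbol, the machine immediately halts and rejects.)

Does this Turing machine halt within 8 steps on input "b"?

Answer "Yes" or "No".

Execution trace:
Initial: [r0]b
Step 1: δ(r0, b) = (r1, □, L) → [r1]□□
Step 2: δ(r1, □) = (r0, b, L) → [r0]□b□
Step 3: δ(r0, □) = (rR, c, R) → c[rR]b□

The machine reaches the reject state rR and halts.
The machine halted after 3 steps (within the 8-step bound).

Answer: Yes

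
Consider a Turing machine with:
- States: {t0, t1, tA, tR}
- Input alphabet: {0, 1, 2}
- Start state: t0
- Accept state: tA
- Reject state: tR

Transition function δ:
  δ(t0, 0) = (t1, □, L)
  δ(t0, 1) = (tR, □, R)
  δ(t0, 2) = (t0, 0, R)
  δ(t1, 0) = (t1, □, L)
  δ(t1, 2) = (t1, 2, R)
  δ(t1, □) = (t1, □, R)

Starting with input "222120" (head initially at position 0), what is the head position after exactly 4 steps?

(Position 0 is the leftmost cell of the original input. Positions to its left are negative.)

Execution trace (head position shown):
Step 0: [t0]222120  (head at position 0)
Step 1: move right → 0[t0]22120  (head at position 1)
Step 2: move right → 00[t0]2120  (head at position 2)
Step 3: move right → 000[t0]120  (head at position 3)
Step 4: move right → 000□[tR]20  (head at position 4)

After 4 steps, the head is at position 4.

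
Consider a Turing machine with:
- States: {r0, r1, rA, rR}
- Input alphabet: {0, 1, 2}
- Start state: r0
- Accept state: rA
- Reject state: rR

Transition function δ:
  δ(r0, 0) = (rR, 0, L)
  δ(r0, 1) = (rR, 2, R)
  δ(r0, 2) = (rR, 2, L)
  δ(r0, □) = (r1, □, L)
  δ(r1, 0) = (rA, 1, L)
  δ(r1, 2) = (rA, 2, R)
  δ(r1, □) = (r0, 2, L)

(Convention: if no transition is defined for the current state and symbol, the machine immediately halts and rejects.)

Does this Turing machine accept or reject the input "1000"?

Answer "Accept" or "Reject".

Execution trace:
Initial: [r0]1000
Step 1: δ(r0, 1) = (rR, 2, R) → 2[rR]000

The machine reaches the reject state rR and halts.

Answer: Reject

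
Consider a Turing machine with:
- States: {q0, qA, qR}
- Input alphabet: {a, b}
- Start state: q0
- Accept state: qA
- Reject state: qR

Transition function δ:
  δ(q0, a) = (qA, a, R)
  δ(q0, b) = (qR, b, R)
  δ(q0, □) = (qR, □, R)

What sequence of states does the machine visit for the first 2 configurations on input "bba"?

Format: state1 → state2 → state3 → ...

Execution trace:
Initial: [q0]bba
Step 1: δ(q0, b) = (qR, b, R) → b[qR]ba

The machine reaches the reject state qR and halts.

State sequence: q0 → qR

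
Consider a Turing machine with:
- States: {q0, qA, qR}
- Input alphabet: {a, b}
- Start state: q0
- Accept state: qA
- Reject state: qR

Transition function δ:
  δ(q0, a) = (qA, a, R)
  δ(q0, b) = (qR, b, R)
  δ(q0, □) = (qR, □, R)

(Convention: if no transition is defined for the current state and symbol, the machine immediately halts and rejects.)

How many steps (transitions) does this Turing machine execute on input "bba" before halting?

Execution trace:
Initial: [q0]bba
Step 1: δ(q0, b) = (qR, b, R) → b[qR]ba

The machine reaches the reject state qR and halts.

The machine executed 1 step before halting.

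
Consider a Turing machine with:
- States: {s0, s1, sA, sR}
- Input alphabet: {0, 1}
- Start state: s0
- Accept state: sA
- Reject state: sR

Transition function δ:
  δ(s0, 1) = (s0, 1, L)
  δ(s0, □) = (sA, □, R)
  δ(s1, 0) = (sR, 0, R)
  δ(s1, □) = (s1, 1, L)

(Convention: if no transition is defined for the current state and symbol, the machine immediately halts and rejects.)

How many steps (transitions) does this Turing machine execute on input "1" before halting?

Execution trace:
Initial: [s0]1
Step 1: δ(s0, 1) = (s0, 1, L) → [s0]□1
Step 2: δ(s0, □) = (sA, □, R) → □[sA]1

The machine reaches the accept state sA and halts.

The machine executed 2 steps before halting.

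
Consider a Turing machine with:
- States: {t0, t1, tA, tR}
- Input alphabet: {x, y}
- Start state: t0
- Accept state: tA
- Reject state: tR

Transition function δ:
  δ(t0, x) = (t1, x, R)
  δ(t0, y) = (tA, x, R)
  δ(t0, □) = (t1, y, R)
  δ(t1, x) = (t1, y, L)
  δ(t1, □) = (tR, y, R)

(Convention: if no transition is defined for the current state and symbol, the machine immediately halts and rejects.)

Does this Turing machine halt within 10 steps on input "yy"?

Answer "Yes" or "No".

Execution trace:
Initial: [t0]yy
Step 1: δ(t0, y) = (tA, x, R) → x[tA]y

The machine reaches the accept state tA and halts.
The machine halted after 1 step (within the 10-step bound).

Answer: Yes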